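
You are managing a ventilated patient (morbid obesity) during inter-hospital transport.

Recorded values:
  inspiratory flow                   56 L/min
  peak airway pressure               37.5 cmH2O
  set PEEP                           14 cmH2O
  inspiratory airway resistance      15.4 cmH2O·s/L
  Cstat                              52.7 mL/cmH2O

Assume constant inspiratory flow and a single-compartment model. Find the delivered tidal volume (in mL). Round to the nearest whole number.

481

Flow: 56 L/min ÷ 60 = 0.9333 L/s.
Equation of motion (constant flow): PIP = Vt/C + R·V̇ + PEEP.
Vt/C = PIP − R·V̇ − PEEP = 37.5 − 14.373 − 14 = 9.127 cmH2O.
Vt = C × 9.127 = 52.7 × 9.127 = 480.99 mL.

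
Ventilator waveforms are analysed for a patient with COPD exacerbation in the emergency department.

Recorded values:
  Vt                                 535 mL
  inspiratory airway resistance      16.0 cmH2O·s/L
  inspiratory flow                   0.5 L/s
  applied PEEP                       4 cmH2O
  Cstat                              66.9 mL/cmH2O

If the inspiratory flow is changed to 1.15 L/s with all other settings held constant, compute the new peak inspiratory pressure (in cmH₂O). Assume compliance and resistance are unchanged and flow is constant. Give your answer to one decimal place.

PIP = Vt/C + R·V̇ + PEEP (constant-flow equation of motion).
Only the resistive term changes: ΔPIP = R × ΔV̇ = 16.0 × (1.15 − 0.5) = 16.0 × 0.65 = 10.4 cmH2O.
Original PIP = 535/66.9 + 16.0×0.5 + 4 = 19.997 cmH2O; new PIP = 19.997 + (10.4) = 30.397 cmH2O.

30.4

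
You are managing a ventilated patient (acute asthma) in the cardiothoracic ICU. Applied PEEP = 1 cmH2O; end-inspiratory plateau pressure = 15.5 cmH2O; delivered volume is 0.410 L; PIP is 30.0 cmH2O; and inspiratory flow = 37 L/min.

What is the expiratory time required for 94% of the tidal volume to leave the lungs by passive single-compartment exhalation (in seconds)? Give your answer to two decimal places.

1.87

Flow: 37 L/min ÷ 60 = 0.6167 L/s.
R = (PIP − Pplat)/V̇ = (30.0 − 15.5) / 0.6167 = 14.5/0.6167 = 23.512 cmH2O·s/L.
C = Vt/(Pplat − PEEP) = 410.0 / (15.5 − 1) = 410.0/14.5 = 28.276 mL/cmH2O.
τ = R × C = 23.512 × 0.02828 L/cmH2O = 0.6649 s.
t = −τ·ln(1 − 0.94) = −0.6649·ln(0.06) = 1.871 s.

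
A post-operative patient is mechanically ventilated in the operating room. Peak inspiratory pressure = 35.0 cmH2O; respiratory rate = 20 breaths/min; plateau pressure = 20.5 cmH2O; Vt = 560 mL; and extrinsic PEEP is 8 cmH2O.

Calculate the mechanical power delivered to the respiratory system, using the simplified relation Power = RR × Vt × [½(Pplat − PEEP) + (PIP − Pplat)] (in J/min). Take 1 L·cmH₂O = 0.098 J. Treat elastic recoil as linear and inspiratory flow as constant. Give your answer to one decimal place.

22.8

Per-breath work = Vt × [½(Pplat−PEEP) + (PIP−Pplat)] = 0.560 × [0.5×12.5 + 14.5] = 0.560 × 20.75 = 11.62 L·cmH2O.
Power = 20 × 11.62 = 232.4 L·cmH2O/min.
× 0.098 J/(L·cmH2O) → 22.775 J/min.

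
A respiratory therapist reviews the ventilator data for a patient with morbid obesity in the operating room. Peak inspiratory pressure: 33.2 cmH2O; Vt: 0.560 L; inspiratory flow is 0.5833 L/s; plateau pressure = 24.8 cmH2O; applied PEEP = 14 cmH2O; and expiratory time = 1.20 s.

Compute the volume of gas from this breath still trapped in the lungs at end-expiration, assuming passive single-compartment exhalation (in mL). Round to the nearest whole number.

112

R = (PIP − Pplat)/V̇ = (33.2 − 24.8) / 0.5833 = 8.4/0.5833 = 14.401 cmH2O·s/L.
C = Vt/(Pplat − PEEP) = 560.0 / (24.8 − 14) = 560.0/10.8 = 51.852 mL/cmH2O.
τ = R × C = 14.401 × 0.05185 L/cmH2O = 0.7467 s.
Fraction remaining = e^(−Te/τ) = e^(−1.20/0.7467) = 0.2005.
Trapped volume = 560.0 × 0.2005 = 112.28 mL.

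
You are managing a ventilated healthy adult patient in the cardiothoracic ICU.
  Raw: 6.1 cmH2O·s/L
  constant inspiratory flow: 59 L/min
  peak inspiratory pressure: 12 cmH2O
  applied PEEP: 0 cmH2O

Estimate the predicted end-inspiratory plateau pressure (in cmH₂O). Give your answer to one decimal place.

Flow: 59 L/min ÷ 60 = 0.9833 L/s.
Pplat = PIP − Raw × flow = 12 − 6.1 × 0.9833 = 12 − 5.998 = 6.002 cmH2O.

6.0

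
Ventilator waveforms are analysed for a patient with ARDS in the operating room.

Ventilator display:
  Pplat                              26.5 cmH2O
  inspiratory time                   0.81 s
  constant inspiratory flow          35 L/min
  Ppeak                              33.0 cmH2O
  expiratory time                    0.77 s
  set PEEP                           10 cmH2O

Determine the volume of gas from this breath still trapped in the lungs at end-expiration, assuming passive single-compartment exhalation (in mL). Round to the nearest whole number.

42

Flow: 35 L/min ÷ 60 = 0.5833 L/s.
Vt = flow × Ti = 0.5833 L/s × 0.81 s × 1000 mL/L = 472.47 mL.
R = (PIP − Pplat)/V̇ = (33.0 − 26.5) / 0.5833 = 6.5/0.5833 = 11.143 cmH2O·s/L.
C = Vt/(Pplat − PEEP) = 472.47 / (26.5 − 10) = 472.47/16.5 = 28.635 mL/cmH2O.
τ = R × C = 11.143 × 0.02864 L/cmH2O = 0.3191 s.
Fraction remaining = e^(−Te/τ) = e^(−0.77/0.3191) = 0.08954.
Trapped volume = 472.47 × 0.08954 = 42.305 mL.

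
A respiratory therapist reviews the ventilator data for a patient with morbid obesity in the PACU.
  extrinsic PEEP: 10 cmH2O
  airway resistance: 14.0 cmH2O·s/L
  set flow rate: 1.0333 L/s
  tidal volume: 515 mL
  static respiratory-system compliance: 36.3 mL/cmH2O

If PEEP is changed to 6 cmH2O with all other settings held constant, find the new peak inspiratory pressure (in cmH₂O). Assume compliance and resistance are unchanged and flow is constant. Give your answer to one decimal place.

34.7

PIP = Vt/C + R·V̇ + PEEP (constant-flow equation of motion).
Only the baseline term changes: ΔPIP = ΔPEEP = 6 − 10 = -4.0 cmH2O.
Original PIP = 515/36.3 + 14.0×1.0333 + 10 = 38.654 cmH2O; new PIP = 38.654 + (-4.0) = 34.654 cmH2O.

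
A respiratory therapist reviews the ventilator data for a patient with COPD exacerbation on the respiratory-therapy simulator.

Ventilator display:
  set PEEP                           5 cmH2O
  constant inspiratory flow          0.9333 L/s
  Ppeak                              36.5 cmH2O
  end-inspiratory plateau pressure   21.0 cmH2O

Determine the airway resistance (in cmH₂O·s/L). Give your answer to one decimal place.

Raw = (PIP − Pplat) / flow = (36.5 − 21.0) / 0.9333 = 15.5 / 0.9333 = 16.608 cmH2O·s/L.

16.6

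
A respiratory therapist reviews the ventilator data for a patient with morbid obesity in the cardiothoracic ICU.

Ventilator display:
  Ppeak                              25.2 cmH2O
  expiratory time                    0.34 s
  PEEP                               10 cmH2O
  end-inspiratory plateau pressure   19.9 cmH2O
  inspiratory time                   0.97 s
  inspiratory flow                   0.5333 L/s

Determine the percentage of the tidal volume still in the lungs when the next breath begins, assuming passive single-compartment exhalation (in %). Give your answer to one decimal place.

Vt = flow × Ti = 0.5333 L/s × 0.97 s × 1000 mL/L = 517.3 mL.
R = (PIP − Pplat)/V̇ = (25.2 − 19.9) / 0.5333 = 5.3/0.5333 = 9.938 cmH2O·s/L.
C = Vt/(Pplat − PEEP) = 517.3 / (19.9 − 10) = 517.3/9.9 = 52.253 mL/cmH2O.
τ = R × C = 9.938 × 0.05225 L/cmH2O = 0.5193 s.
Fraction remaining at end-expiration = e^(−Te/τ) = e^(−0.34/0.5193) = 0.5196 → 51.96%.

52.0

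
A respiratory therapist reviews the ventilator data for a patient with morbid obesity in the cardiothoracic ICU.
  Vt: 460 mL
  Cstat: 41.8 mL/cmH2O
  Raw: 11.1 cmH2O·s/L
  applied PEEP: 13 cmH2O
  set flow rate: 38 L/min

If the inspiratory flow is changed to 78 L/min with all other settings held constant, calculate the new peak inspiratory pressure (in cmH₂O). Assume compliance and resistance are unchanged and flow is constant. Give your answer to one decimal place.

Flow: 38 L/min ÷ 60 = 0.6333 L/s.
New flow: 78 L/min ÷ 60 = 1.3 L/s.
PIP = Vt/C + R·V̇ + PEEP (constant-flow equation of motion).
Only the resistive term changes: ΔPIP = R × ΔV̇ = 11.1 × (1.3 − 0.6333) = 11.1 × 0.6667 = 7.4 cmH2O.
Original PIP = 460/41.8 + 11.1×0.6333 + 13 = 31.034 cmH2O; new PIP = 31.034 + (7.4) = 38.434 cmH2O.

38.4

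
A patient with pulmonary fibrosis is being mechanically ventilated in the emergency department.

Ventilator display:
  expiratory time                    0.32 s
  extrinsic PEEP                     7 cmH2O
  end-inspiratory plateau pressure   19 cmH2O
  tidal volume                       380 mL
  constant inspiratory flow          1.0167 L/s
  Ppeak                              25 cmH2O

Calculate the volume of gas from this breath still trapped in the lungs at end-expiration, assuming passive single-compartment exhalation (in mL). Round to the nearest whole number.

R = (PIP − Pplat)/V̇ = (25 − 19) / 1.0167 = 6.0/1.0167 = 5.901 cmH2O·s/L.
C = Vt/(Pplat − PEEP) = 380.0 / (19 − 7) = 380.0/12.0 = 31.667 mL/cmH2O.
τ = R × C = 5.901 × 0.03167 L/cmH2O = 0.1869 s.
Fraction remaining = e^(−Te/τ) = e^(−0.32/0.1869) = 0.1805.
Trapped volume = 380.0 × 0.1805 = 68.59 mL.

69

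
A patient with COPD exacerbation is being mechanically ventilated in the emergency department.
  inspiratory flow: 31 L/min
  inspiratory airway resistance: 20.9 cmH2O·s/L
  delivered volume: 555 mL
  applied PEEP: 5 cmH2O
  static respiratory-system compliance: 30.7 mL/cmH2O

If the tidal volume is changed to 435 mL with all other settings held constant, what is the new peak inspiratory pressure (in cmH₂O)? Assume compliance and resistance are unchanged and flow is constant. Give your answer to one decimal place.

30.0

Flow: 31 L/min ÷ 60 = 0.5167 L/s.
PIP = Vt/C + R·V̇ + PEEP (constant-flow equation of motion).
Only the elastic term changes: ΔPIP = ΔVt / C = (435 − 555) / 30.7 = -3.909 cmH2O.
Original PIP = 555/30.7 + 20.9×0.5167 + 5 = 33.877 cmH2O; new PIP = 33.877 + (-3.909) = 29.968 cmH2O.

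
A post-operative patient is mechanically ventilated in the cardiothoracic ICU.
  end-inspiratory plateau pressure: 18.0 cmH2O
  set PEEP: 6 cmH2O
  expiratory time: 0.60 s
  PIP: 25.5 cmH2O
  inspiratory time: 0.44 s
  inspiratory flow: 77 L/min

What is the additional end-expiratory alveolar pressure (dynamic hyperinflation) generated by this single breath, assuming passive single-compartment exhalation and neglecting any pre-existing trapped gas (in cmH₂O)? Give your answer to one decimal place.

1.4

Flow: 77 L/min ÷ 60 = 1.2833 L/s.
Vt = flow × Ti = 1.2833 L/s × 0.44 s × 1000 mL/L = 564.65 mL.
R = (PIP − Pplat)/V̇ = (25.5 − 18.0) / 1.2833 = 7.5/1.2833 = 5.844 cmH2O·s/L.
C = Vt/(Pplat − PEEP) = 564.65 / (18.0 − 6) = 564.65/12.0 = 47.054 mL/cmH2O.
τ = R × C = 5.844 × 0.04705 L/cmH2O = 0.275 s.
Fraction remaining = e^(−Te/τ) = e^(−0.60/0.275) = 0.1128; trapped volume = 564.65 × 0.1128 = 63.693 mL.
Additional alveolar pressure from trapping ≈ V_trapped / C = 63.693 / 47.054 = 1.354 cmH2O.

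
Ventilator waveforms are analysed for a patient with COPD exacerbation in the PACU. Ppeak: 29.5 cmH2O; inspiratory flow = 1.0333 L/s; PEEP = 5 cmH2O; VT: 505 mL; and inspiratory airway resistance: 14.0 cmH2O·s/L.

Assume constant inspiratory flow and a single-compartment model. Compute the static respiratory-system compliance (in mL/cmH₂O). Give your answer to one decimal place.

50.3

Equation of motion (constant flow): PIP = Vt/C + R·V̇ + PEEP.
Vt/C = PIP − R·V̇ − PEEP = 29.5 − 14.0×1.0333 − 5 = 29.5 − 14.466 − 5 = 10.034 cmH2O.
C = Vt / 10.034 = 505 / 10.034 = 50.329 mL/cmH2O.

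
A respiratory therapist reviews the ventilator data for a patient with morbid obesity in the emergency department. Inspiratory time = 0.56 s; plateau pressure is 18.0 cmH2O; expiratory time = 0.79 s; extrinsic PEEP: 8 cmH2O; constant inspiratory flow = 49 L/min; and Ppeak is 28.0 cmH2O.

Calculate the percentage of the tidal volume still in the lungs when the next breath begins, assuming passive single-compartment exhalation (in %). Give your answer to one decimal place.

Flow: 49 L/min ÷ 60 = 0.8167 L/s.
Vt = flow × Ti = 0.8167 L/s × 0.56 s × 1000 mL/L = 457.35 mL.
R = (PIP − Pplat)/V̇ = (28.0 − 18.0) / 0.8167 = 10.0/0.8167 = 12.244 cmH2O·s/L.
C = Vt/(Pplat − PEEP) = 457.35 / (18.0 − 8) = 457.35/10.0 = 45.735 mL/cmH2O.
τ = R × C = 12.244 × 0.04574 L/cmH2O = 0.56 s.
Fraction remaining at end-expiration = e^(−Te/τ) = e^(−0.79/0.56) = 0.244 → 24.4%.

24.4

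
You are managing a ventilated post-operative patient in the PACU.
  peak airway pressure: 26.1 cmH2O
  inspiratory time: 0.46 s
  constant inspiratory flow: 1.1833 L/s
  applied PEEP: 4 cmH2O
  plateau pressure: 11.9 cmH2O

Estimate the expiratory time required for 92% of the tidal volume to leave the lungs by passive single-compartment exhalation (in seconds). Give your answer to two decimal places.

2.09

Vt = flow × Ti = 1.1833 L/s × 0.46 s × 1000 mL/L = 544.32 mL.
R = (PIP − Pplat)/V̇ = (26.1 − 11.9) / 1.1833 = 14.2/1.1833 = 12.0 cmH2O·s/L.
C = Vt/(Pplat − PEEP) = 544.32 / (11.9 − 4) = 544.32/7.9 = 68.901 mL/cmH2O.
τ = R × C = 12.0 × 0.0689 L/cmH2O = 0.8268 s.
t = −τ·ln(1 − 0.92) = −0.8268·ln(0.08) = 2.088 s.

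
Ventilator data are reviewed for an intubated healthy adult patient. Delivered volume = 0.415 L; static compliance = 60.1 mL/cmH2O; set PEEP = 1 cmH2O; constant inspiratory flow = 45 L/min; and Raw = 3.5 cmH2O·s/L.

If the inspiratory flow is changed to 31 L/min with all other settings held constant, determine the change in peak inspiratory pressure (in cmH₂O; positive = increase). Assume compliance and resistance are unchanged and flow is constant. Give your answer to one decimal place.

-0.8

Flow: 45 L/min ÷ 60 = 0.75 L/s.
New flow: 31 L/min ÷ 60 = 0.5167 L/s.
PIP = Vt/C + R·V̇ + PEEP (constant-flow equation of motion).
Only the resistive term changes: ΔPIP = R × ΔV̇ = 3.5 × (0.5167 − 0.75) = 3.5 × -0.2333 = -0.8166 cmH2O.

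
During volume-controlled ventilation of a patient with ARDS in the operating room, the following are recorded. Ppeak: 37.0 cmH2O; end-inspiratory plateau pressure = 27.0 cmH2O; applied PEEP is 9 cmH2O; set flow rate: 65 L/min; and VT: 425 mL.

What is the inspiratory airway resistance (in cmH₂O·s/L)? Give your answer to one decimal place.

Flow: 65 L/min ÷ 60 = 1.0833 L/s.
Raw = (PIP − Pplat) / flow = (37.0 − 27.0) / 1.0833 = 10.0 / 1.0833 = 9.231 cmH2O·s/L.

9.2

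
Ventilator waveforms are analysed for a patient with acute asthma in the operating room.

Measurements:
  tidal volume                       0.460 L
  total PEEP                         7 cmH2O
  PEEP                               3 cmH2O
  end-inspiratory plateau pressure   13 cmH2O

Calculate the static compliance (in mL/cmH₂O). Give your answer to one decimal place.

End-expiratory occlusion gives total PEEP = 7 cmH2O (intrinsic PEEP = 7 − 3 = 4). Use total PEEP for the elastic gradient.
Cstat = Vt / (Pplat − PEEPtotal) = 460 / (13 − 7) = 460 / 6.0 = 76.667 mL/cmH2O.

76.7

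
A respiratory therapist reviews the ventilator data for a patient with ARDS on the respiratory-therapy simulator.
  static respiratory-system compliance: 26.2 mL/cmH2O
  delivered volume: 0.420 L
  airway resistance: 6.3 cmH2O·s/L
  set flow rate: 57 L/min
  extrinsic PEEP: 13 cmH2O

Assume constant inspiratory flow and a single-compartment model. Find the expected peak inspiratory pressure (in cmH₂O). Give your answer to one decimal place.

35.0

Flow: 57 L/min ÷ 60 = 0.95 L/s.
Equation of motion (constant flow): PIP = Vt/C + R·V̇ + PEEP.
PIP = 420/26.2 + 6.3×0.95 + 13 = 16.031 + 5.985 + 13 = 35.016 cmH2O.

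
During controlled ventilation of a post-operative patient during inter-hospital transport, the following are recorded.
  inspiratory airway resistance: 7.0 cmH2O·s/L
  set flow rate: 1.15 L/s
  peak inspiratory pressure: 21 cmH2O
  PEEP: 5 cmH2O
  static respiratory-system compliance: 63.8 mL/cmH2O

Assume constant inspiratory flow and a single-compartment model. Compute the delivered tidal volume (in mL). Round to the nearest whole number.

Equation of motion (constant flow): PIP = Vt/C + R·V̇ + PEEP.
Vt/C = PIP − R·V̇ − PEEP = 21 − 8.05 − 5 = 7.95 cmH2O.
Vt = C × 7.95 = 63.8 × 7.95 = 507.21 mL.

507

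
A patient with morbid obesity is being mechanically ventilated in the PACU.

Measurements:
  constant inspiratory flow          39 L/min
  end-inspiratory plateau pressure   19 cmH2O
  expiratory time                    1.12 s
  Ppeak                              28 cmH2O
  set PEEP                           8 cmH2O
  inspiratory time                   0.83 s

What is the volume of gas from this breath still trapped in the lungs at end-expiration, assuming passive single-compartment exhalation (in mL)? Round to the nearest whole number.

Flow: 39 L/min ÷ 60 = 0.65 L/s.
Vt = flow × Ti = 0.65 L/s × 0.83 s × 1000 mL/L = 539.5 mL.
R = (PIP − Pplat)/V̇ = (28 − 19) / 0.65 = 9.0/0.65 = 13.846 cmH2O·s/L.
C = Vt/(Pplat − PEEP) = 539.5 / (19 − 8) = 539.5/11.0 = 49.045 mL/cmH2O.
τ = R × C = 13.846 × 0.04905 L/cmH2O = 0.6791 s.
Fraction remaining = e^(−Te/τ) = e^(−1.12/0.6791) = 0.1922.
Trapped volume = 539.5 × 0.1922 = 103.69 mL.

104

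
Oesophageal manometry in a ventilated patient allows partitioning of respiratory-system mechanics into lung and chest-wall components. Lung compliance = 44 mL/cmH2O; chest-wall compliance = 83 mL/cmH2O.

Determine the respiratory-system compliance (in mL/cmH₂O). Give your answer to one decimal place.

28.8

Lung and chest wall are elastances in series: 1/Crs = 1/CL + 1/Ccw.
1/Crs = 1/44 + 1/83 = 0.03478.
Crs = 28.752 mL/cmH2O.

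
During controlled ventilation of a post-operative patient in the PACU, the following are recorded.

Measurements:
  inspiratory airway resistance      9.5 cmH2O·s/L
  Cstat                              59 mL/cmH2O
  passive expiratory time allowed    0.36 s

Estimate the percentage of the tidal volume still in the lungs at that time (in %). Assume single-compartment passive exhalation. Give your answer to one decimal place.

52.6

τ = R × C = 9.5 × 59 mL/cmH2O = 9.5 × 0.059 L/cmH2O = 0.5605 s.
Passive exhalation: V(t)/V₀ = e^(−t/τ) = e^(−0.36/0.5605) = 0.5261.
Fraction remaining = 0.5261 → 52.61%.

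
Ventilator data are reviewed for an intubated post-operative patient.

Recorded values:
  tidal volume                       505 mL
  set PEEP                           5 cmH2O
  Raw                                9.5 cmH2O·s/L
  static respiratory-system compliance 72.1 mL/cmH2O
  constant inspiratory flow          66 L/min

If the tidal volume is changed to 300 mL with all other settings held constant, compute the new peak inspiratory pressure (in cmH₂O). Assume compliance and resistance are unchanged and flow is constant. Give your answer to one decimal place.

Flow: 66 L/min ÷ 60 = 1.1 L/s.
PIP = Vt/C + R·V̇ + PEEP (constant-flow equation of motion).
Only the elastic term changes: ΔPIP = ΔVt / C = (300 − 505) / 72.1 = -2.843 cmH2O.
Original PIP = 505/72.1 + 9.5×1.1 + 5 = 22.454 cmH2O; new PIP = 22.454 + (-2.843) = 19.611 cmH2O.

19.6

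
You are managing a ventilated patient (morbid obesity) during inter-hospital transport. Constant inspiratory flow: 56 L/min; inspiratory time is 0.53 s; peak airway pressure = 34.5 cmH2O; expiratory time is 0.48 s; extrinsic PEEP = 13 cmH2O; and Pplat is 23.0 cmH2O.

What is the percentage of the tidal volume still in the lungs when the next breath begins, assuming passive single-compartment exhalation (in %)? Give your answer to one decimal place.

45.5

Flow: 56 L/min ÷ 60 = 0.9333 L/s.
Vt = flow × Ti = 0.9333 L/s × 0.53 s × 1000 mL/L = 494.65 mL.
R = (PIP − Pplat)/V̇ = (34.5 − 23.0) / 0.9333 = 11.5/0.9333 = 12.322 cmH2O·s/L.
C = Vt/(Pplat − PEEP) = 494.65 / (23.0 − 13) = 494.65/10.0 = 49.465 mL/cmH2O.
τ = R × C = 12.322 × 0.04947 L/cmH2O = 0.6096 s.
Fraction remaining at end-expiration = e^(−Te/τ) = e^(−0.48/0.6096) = 0.455 → 45.5%.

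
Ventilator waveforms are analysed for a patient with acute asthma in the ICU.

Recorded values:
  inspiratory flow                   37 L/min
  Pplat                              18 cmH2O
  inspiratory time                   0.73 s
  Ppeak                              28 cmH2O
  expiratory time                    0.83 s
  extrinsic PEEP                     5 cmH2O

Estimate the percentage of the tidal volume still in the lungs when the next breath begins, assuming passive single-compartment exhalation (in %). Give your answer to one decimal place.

22.8

Flow: 37 L/min ÷ 60 = 0.6167 L/s.
Vt = flow × Ti = 0.6167 L/s × 0.73 s × 1000 mL/L = 450.19 mL.
R = (PIP − Pplat)/V̇ = (28 − 18) / 0.6167 = 10.0/0.6167 = 16.215 cmH2O·s/L.
C = Vt/(Pplat − PEEP) = 450.19 / (18 − 5) = 450.19/13.0 = 34.63 mL/cmH2O.
τ = R × C = 16.215 × 0.03463 L/cmH2O = 0.5615 s.
Fraction remaining at end-expiration = e^(−Te/τ) = e^(−0.83/0.5615) = 0.2281 → 22.81%.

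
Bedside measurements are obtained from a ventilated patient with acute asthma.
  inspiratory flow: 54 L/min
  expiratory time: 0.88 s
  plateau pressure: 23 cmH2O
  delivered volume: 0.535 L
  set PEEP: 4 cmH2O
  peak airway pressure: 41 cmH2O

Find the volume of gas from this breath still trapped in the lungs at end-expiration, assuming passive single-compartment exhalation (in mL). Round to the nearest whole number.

112

Flow: 54 L/min ÷ 60 = 0.9 L/s.
R = (PIP − Pplat)/V̇ = (41 − 23) / 0.9 = 18.0/0.9 = 20.0 cmH2O·s/L.
C = Vt/(Pplat − PEEP) = 535.0 / (23 − 4) = 535.0/19.0 = 28.158 mL/cmH2O.
τ = R × C = 20.0 × 0.02816 L/cmH2O = 0.5632 s.
Fraction remaining = e^(−Te/τ) = e^(−0.88/0.5632) = 0.2096.
Trapped volume = 535.0 × 0.2096 = 112.14 mL.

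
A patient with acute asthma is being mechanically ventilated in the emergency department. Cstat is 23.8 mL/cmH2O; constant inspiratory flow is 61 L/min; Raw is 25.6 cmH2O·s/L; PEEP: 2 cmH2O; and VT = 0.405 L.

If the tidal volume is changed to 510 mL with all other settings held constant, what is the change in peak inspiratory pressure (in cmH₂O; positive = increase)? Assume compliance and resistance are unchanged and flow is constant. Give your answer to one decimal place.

4.4

PIP = Vt/C + R·V̇ + PEEP (constant-flow equation of motion).
Only the elastic term changes: ΔPIP = ΔVt / C = (510 − 405) / 23.8 = 4.412 cmH2O.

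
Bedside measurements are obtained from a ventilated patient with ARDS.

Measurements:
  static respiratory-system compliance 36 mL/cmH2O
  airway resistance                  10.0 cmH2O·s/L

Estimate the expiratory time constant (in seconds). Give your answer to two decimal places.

τ = R × C = 10.0 × 36 mL/cmH2O = 10.0 × 0.036 L/cmH2O = 0.36 s.

0.36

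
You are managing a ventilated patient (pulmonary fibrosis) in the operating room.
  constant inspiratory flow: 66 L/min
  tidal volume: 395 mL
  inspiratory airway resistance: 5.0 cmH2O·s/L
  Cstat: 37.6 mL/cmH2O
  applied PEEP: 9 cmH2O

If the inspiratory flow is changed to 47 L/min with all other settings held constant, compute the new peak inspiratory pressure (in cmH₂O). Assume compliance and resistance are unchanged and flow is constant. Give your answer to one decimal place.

23.4

Flow: 66 L/min ÷ 60 = 1.1 L/s.
New flow: 47 L/min ÷ 60 = 0.7833 L/s.
PIP = Vt/C + R·V̇ + PEEP (constant-flow equation of motion).
Only the resistive term changes: ΔPIP = R × ΔV̇ = 5.0 × (0.7833 − 1.1) = 5.0 × -0.3167 = -1.584 cmH2O.
Original PIP = 395/37.6 + 5.0×1.1 + 9 = 25.005 cmH2O; new PIP = 25.005 + (-1.584) = 23.421 cmH2O.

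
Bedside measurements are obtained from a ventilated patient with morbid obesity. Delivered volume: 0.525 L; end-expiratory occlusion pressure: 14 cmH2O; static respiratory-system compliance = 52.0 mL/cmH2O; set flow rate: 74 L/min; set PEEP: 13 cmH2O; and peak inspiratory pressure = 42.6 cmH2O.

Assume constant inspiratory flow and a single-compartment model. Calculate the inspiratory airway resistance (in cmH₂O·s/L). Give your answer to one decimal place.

15.0

Flow: 74 L/min ÷ 60 = 1.2333 L/s.
Total PEEP = 14 cmH2O (set 13 + intrinsic 1); this is the baseline alveolar pressure.
Equation of motion (constant flow): PIP = Vt/C + R·V̇ + PEEP.
R·V̇ = PIP − Vt/C − PEEP = 42.6 − 525/52.0 − 14 = 42.6 − 10.096 − 14 = 18.504 cmH2O.
R = 18.504 / 1.2333 = 15.004 cmH2O·s/L.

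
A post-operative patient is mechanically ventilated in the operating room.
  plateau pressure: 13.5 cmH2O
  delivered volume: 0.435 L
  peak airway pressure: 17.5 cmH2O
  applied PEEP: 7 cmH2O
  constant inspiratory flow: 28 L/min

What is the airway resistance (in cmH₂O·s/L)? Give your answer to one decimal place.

Flow: 28 L/min ÷ 60 = 0.4667 L/s.
Raw = (PIP − Pplat) / flow = (17.5 − 13.5) / 0.4667 = 4.0 / 0.4667 = 8.571 cmH2O·s/L.

8.6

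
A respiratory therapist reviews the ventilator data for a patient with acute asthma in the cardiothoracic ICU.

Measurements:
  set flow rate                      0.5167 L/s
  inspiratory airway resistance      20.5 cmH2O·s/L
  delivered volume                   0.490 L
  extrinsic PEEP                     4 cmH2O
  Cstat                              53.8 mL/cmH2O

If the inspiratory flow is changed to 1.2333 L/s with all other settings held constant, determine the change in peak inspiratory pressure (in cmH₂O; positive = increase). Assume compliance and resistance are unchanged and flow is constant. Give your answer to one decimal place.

PIP = Vt/C + R·V̇ + PEEP (constant-flow equation of motion).
Only the resistive term changes: ΔPIP = R × ΔV̇ = 20.5 × (1.2333 − 0.5167) = 20.5 × 0.7166 = 14.69 cmH2O.

14.7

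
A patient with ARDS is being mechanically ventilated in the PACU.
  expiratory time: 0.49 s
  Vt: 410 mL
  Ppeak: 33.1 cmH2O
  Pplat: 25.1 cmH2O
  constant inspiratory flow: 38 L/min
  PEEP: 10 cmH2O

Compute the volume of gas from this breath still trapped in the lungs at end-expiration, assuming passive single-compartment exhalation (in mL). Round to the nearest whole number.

Flow: 38 L/min ÷ 60 = 0.6333 L/s.
R = (PIP − Pplat)/V̇ = (33.1 − 25.1) / 0.6333 = 8.0/0.6333 = 12.632 cmH2O·s/L.
C = Vt/(Pplat − PEEP) = 410.0 / (25.1 − 10) = 410.0/15.1 = 27.152 mL/cmH2O.
τ = R × C = 12.632 × 0.02715 L/cmH2O = 0.343 s.
Fraction remaining = e^(−Te/τ) = e^(−0.49/0.343) = 0.2397.
Trapped volume = 410.0 × 0.2397 = 98.277 mL.

98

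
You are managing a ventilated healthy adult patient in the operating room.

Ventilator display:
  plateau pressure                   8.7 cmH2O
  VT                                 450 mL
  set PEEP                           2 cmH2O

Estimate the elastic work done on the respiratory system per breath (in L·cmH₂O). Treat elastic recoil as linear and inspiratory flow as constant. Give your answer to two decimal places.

Elastic work ≈ ½ × (Pplat − PEEP) × Vt = 0.5 × (8.7 − 2) × 0.450 L = 0.5 × 6.7 × 0.450 = 1.508 L·cmH2O.

1.51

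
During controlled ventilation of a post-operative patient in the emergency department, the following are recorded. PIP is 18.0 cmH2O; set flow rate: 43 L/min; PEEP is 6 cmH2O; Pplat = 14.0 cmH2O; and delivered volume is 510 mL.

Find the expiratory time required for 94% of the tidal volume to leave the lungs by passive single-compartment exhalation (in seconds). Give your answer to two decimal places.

Flow: 43 L/min ÷ 60 = 0.7167 L/s.
R = (PIP − Pplat)/V̇ = (18.0 − 14.0) / 0.7167 = 4.0/0.7167 = 5.581 cmH2O·s/L.
C = Vt/(Pplat − PEEP) = 510.0 / (14.0 − 6) = 510.0/8.0 = 63.75 mL/cmH2O.
τ = R × C = 5.581 × 0.06375 L/cmH2O = 0.3558 s.
t = −τ·ln(1 − 0.94) = −0.3558·ln(0.06) = 1.001 s.

1.00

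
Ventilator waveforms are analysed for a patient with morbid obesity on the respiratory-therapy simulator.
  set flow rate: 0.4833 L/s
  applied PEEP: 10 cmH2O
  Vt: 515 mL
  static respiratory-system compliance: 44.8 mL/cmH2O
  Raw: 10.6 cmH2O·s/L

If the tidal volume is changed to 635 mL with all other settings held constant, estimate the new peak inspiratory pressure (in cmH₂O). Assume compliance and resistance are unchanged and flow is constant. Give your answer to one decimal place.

29.3

PIP = Vt/C + R·V̇ + PEEP (constant-flow equation of motion).
Only the elastic term changes: ΔPIP = ΔVt / C = (635 − 515) / 44.8 = 2.679 cmH2O.
Original PIP = 515/44.8 + 10.6×0.4833 + 10 = 26.619 cmH2O; new PIP = 26.619 + (2.679) = 29.298 cmH2O.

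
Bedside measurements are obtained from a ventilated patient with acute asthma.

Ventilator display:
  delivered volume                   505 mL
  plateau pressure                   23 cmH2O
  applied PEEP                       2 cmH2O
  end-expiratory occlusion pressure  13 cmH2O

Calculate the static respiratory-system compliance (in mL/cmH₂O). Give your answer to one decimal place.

End-expiratory occlusion gives total PEEP = 13 cmH2O (intrinsic PEEP = 13 − 2 = 11). Use total PEEP for the elastic gradient.
Cstat = Vt / (Pplat − PEEPtotal) = 505 / (23 − 13) = 505 / 10.0 = 50.5 mL/cmH2O.

50.5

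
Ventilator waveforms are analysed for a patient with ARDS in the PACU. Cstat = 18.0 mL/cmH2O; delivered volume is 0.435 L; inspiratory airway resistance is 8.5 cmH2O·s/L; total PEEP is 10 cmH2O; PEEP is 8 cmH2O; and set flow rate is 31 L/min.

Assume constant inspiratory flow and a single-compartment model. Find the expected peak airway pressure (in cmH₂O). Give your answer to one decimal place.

Flow: 31 L/min ÷ 60 = 0.5167 L/s.
Total PEEP = 10 cmH2O (set 8 + intrinsic 2); this is the baseline alveolar pressure.
Equation of motion (constant flow): PIP = Vt/C + R·V̇ + PEEP.
PIP = 435/18.0 + 8.5×0.5167 + 10 = 24.167 + 4.392 + 10 = 38.559 cmH2O.

38.6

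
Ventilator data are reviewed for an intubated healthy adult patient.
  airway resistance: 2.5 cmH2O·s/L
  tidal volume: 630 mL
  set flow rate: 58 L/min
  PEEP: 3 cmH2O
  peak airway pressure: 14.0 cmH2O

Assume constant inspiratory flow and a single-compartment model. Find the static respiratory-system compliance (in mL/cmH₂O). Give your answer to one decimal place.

Flow: 58 L/min ÷ 60 = 0.9667 L/s.
Equation of motion (constant flow): PIP = Vt/C + R·V̇ + PEEP.
Vt/C = PIP − R·V̇ − PEEP = 14.0 − 2.5×0.9667 − 3 = 14.0 − 2.417 − 3 = 8.583 cmH2O.
C = Vt / 8.583 = 630 / 8.583 = 73.401 mL/cmH2O.

73.4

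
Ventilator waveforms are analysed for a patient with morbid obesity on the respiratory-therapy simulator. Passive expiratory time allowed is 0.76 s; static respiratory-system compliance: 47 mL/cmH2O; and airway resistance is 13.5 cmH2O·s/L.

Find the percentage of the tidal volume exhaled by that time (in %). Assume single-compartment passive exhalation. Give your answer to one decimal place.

69.8

τ = R × C = 13.5 × 47 mL/cmH2O = 13.5 × 0.047 L/cmH2O = 0.6345 s.
Passive exhalation: V(t)/V₀ = e^(−t/τ) = e^(−0.76/0.6345) = 0.3019.
Fraction exhaled = 1 − 0.3019 = 0.6981 → 69.81%.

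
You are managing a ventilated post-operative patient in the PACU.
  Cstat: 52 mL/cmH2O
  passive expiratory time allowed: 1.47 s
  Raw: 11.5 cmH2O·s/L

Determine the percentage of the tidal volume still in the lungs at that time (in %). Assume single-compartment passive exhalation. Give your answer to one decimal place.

8.6

τ = R × C = 11.5 × 52 mL/cmH2O = 11.5 × 0.052 L/cmH2O = 0.598 s.
Passive exhalation: V(t)/V₀ = e^(−t/τ) = e^(−1.47/0.598) = 0.08559.
Fraction remaining = 0.08559 → 8.559%.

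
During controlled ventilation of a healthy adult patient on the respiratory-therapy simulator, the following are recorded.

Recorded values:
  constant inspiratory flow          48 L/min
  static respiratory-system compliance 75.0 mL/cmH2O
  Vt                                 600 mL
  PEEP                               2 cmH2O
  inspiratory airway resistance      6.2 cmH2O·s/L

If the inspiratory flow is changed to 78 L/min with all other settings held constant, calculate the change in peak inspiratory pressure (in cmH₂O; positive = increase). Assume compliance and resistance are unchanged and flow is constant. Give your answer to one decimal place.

Flow: 48 L/min ÷ 60 = 0.8 L/s.
New flow: 78 L/min ÷ 60 = 1.3 L/s.
PIP = Vt/C + R·V̇ + PEEP (constant-flow equation of motion).
Only the resistive term changes: ΔPIP = R × ΔV̇ = 6.2 × (1.3 − 0.8) = 6.2 × 0.5 = 3.1 cmH2O.

3.1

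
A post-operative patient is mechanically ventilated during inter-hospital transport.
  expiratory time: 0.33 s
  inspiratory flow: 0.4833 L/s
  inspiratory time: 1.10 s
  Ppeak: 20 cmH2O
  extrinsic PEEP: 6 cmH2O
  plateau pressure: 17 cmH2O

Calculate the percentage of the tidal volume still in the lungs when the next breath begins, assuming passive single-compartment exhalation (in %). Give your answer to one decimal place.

33.3

Vt = flow × Ti = 0.4833 L/s × 1.10 s × 1000 mL/L = 531.63 mL.
R = (PIP − Pplat)/V̇ = (20 − 17) / 0.4833 = 3.0/0.4833 = 6.207 cmH2O·s/L.
C = Vt/(Pplat − PEEP) = 531.63 / (17 − 6) = 531.63/11.0 = 48.33 mL/cmH2O.
τ = R × C = 6.207 × 0.04833 L/cmH2O = 0.3 s.
Fraction remaining at end-expiration = e^(−Te/τ) = e^(−0.33/0.3) = 0.3329 → 33.29%.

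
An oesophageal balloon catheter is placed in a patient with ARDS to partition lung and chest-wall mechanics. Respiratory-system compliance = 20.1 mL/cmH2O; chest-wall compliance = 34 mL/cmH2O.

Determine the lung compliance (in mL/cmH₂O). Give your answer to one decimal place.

49.2

1/CL = 1/Crs − 1/Ccw.
1/CL = 1/20.1 − 1/34 = 0.02034.
CL = 49.164 mL/cmH2O.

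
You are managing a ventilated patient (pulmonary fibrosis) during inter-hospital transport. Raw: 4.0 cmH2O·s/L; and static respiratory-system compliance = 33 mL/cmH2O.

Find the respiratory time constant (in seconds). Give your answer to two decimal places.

0.13

τ = R × C = 4.0 × 33 mL/cmH2O = 4.0 × 0.033 L/cmH2O = 0.132 s.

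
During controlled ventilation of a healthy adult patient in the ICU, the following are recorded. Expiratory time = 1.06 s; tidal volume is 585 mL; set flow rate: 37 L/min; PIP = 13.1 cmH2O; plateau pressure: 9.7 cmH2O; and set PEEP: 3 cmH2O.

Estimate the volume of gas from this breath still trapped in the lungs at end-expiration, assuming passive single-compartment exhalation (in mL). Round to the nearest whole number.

65

Flow: 37 L/min ÷ 60 = 0.6167 L/s.
R = (PIP − Pplat)/V̇ = (13.1 − 9.7) / 0.6167 = 3.4/0.6167 = 5.513 cmH2O·s/L.
C = Vt/(Pplat − PEEP) = 585.0 / (9.7 − 3) = 585.0/6.7 = 87.313 mL/cmH2O.
τ = R × C = 5.513 × 0.08731 L/cmH2O = 0.4813 s.
Fraction remaining = e^(−Te/τ) = e^(−1.06/0.4813) = 0.1105.
Trapped volume = 585.0 × 0.1105 = 64.643 mL.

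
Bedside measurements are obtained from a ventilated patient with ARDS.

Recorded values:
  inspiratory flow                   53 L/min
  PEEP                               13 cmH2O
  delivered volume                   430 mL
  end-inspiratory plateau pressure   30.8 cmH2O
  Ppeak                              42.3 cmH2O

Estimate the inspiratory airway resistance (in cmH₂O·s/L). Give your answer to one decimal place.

Flow: 53 L/min ÷ 60 = 0.8833 L/s.
Raw = (PIP − Pplat) / flow = (42.3 − 30.8) / 0.8833 = 11.5 / 0.8833 = 13.019 cmH2O·s/L.

13.0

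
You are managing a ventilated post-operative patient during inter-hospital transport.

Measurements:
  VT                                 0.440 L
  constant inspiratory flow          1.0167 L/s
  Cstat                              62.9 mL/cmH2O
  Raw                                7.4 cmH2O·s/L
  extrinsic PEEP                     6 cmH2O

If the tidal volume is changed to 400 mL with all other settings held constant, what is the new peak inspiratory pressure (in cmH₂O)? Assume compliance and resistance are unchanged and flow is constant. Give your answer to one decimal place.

19.9

PIP = Vt/C + R·V̇ + PEEP (constant-flow equation of motion).
Only the elastic term changes: ΔPIP = ΔVt / C = (400 − 440) / 62.9 = -0.6359 cmH2O.
Original PIP = 440/62.9 + 7.4×1.0167 + 6 = 20.519 cmH2O; new PIP = 20.519 + (-0.6359) = 19.883 cmH2O.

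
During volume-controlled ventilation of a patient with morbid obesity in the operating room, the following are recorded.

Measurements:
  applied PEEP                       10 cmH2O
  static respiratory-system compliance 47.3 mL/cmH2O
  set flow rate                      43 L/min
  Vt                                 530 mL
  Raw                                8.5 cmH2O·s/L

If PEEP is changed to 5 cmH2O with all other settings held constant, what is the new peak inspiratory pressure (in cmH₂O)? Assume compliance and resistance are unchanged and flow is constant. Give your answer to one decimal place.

22.3

Flow: 43 L/min ÷ 60 = 0.7167 L/s.
PIP = Vt/C + R·V̇ + PEEP (constant-flow equation of motion).
Only the baseline term changes: ΔPIP = ΔPEEP = 5 − 10 = -5.0 cmH2O.
Original PIP = 530/47.3 + 8.5×0.7167 + 10 = 27.297 cmH2O; new PIP = 27.297 + (-5.0) = 22.297 cmH2O.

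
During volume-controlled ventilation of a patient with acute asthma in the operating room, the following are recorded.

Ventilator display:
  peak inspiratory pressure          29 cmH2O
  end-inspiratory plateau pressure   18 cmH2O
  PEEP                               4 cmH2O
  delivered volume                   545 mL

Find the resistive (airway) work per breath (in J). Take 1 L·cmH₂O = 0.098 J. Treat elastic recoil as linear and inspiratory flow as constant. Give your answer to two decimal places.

0.59

With constant inspiratory flow the resistive pressure is constant at PIP − Pplat = 29 − 18 = 11.0 cmH2O, so resistive work = 11.0 × 0.545 = 5.995 L·cmH2O.
× 0.098 J/(L·cmH2O) → 0.5875 J.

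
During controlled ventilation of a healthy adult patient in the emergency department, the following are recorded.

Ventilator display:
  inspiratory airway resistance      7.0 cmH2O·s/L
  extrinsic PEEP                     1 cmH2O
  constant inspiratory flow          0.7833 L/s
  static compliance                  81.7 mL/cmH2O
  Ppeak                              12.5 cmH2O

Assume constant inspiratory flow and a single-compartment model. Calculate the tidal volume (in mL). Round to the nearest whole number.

Equation of motion (constant flow): PIP = Vt/C + R·V̇ + PEEP.
Vt/C = PIP − R·V̇ − PEEP = 12.5 − 5.483 − 1 = 6.017 cmH2O.
Vt = C × 6.017 = 81.7 × 6.017 = 491.59 mL.

492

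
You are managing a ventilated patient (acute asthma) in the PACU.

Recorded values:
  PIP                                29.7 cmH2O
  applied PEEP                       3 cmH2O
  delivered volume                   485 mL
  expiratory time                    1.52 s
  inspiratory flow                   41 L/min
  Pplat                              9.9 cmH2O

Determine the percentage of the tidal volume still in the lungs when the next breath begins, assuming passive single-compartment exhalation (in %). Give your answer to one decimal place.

47.4

Flow: 41 L/min ÷ 60 = 0.6833 L/s.
R = (PIP − Pplat)/V̇ = (29.7 − 9.9) / 0.6833 = 19.8/0.6833 = 28.977 cmH2O·s/L.
C = Vt/(Pplat − PEEP) = 485.0 / (9.9 − 3) = 485.0/6.9 = 70.29 mL/cmH2O.
τ = R × C = 28.977 × 0.07029 L/cmH2O = 2.037 s.
Fraction remaining at end-expiration = e^(−Te/τ) = e^(−1.52/2.037) = 0.4742 → 47.42%.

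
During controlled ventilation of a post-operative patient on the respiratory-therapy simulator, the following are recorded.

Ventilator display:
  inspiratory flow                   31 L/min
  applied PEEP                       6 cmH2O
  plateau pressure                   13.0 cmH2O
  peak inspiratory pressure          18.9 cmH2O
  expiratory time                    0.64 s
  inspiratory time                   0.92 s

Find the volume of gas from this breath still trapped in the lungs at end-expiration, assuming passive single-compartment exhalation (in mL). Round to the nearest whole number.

Flow: 31 L/min ÷ 60 = 0.5167 L/s.
Vt = flow × Ti = 0.5167 L/s × 0.92 s × 1000 mL/L = 475.36 mL.
R = (PIP − Pplat)/V̇ = (18.9 − 13.0) / 0.5167 = 5.9/0.5167 = 11.419 cmH2O·s/L.
C = Vt/(Pplat − PEEP) = 475.36 / (13.0 − 6) = 475.36/7.0 = 67.909 mL/cmH2O.
τ = R × C = 11.419 × 0.06791 L/cmH2O = 0.7755 s.
Fraction remaining = e^(−Te/τ) = e^(−0.64/0.7755) = 0.4381.
Trapped volume = 475.36 × 0.4381 = 208.26 mL.

208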